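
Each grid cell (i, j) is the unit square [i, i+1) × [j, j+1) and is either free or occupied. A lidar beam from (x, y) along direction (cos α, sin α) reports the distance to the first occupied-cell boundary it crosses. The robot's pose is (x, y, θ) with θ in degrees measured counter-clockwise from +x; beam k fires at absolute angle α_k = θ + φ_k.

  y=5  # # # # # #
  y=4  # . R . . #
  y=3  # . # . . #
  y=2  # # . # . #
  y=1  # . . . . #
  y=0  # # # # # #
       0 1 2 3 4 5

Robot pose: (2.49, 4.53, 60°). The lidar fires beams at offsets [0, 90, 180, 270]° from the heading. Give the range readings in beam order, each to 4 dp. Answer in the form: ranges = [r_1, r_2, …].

ranges = [0.5427, 0.9400, 0.6120, 2.8983]

beam 1: φ=0°, α=60°
  cosα=0.5000 sinα=0.8660 | (2,4) | tMaxX 1.0200 tMaxY 0.5427 | tΔX 2.0000 tΔY 1.1547
    t=0.5427 [y] (2,5) — stop
  → r_1 = 0.5427
beam 2: φ=90°, α=150°
  cosα=-0.8660 sinα=0.5000 | (2,4) | tMaxX 0.5658 tMaxY 0.9400 | tΔX 1.1547 tΔY 2.0000
    t=0.5658 [x] (1,4)
    t=0.9400 [y] (1,5) — stop
  → r_2 = 0.9400
beam 3: φ=180°, α=240°
  cosα=-0.5000 sinα=-0.8660 | (2,4) | tMaxX 0.9800 tMaxY 0.6120 | tΔX 2.0000 tΔY 1.1547
    t=0.6120 [y] (2,3) — stop
  → r_3 = 0.6120
beam 4: φ=270°, α=330°
  cosα=0.8660 sinα=-0.5000 | (2,4) | tMaxX 0.5889 tMaxY 1.0600 | tΔX 1.1547 tΔY 2.0000
    t=0.5889 [x] (3,4)
    t=1.0600 [y] (3,3)
    t=1.7436 [x] (4,3)
    t=2.8983 [x] (5,3) — stop
  → r_4 = 2.8983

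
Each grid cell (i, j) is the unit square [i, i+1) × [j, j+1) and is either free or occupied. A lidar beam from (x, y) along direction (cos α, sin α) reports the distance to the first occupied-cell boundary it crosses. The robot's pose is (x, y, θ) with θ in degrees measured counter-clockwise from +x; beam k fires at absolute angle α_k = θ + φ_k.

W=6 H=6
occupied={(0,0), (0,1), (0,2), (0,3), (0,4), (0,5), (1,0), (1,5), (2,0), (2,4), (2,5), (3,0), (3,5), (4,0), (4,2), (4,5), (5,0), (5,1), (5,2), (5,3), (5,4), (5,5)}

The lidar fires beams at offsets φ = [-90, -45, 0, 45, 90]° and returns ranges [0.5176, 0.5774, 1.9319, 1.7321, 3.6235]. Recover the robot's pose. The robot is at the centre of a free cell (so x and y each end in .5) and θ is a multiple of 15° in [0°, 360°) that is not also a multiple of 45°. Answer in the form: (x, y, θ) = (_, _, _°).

(x, y, θ) = (2.5, 1.5, 345°)

Candidates: 14 free-cell centres × 16 headings = 224 poses. Raycast each; keep the one whose scan matches to 4 dp.
  (1.5, 3.5, 165°): beam 1 = 1.5529 ≠ 0.5176 ✗
  (3.5, 2.5, 255°): beam 1 = 2.5882 ≠ 0.5176 ✗
  (4.5, 1.5, 30°): beam 1 = 0.5774 ≠ 0.5176 ✗
  (4.5, 1.5, 330°): beam 1 = 0.5774 ≠ 0.5176 ✗
  …
  (2.5, 1.5, 345°): r_1=0.5176, r_2=0.5774, r_3=1.9319, r_4=1.7321, r_5=3.6235 — all match ✓
Unique over the lattice → pose = (2.5, 1.5, 345°).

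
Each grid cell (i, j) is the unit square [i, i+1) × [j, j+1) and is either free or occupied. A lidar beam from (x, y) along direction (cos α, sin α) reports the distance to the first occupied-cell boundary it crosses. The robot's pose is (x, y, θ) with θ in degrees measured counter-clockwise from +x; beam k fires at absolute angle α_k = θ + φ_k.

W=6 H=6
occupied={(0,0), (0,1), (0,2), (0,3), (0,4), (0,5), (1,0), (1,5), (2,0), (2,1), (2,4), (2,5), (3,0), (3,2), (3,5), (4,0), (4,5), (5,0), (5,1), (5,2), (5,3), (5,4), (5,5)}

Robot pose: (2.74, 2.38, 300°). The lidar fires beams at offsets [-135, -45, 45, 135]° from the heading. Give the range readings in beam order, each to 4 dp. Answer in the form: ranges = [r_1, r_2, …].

ranges = [1.8014, 0.3934, 0.2692, 2.7124]

beam 1: φ=-135°, α=165°
  d=(-0.9659,0.2588)  start (2,2)  tX=0.7661 tY=2.3955  stride 1/|dx|=1.0353 1/|dy|=3.8637
    cross x-line → (1,2), t=0.7661
    cross x-line → (0,2), t=1.8014 (wall)
  → r_1 = 1.8014
beam 2: φ=-45°, α=255°
  d=(-0.2588,-0.9659)  start (2,2)  tX=2.8591 tY=0.3934  stride 1/|dx|=3.8637 1/|dy|=1.0353
    cross y-line → (2,1), t=0.3934 (wall)
  → r_2 = 0.3934
beam 3: φ=45°, α=345°
  d=(0.9659,-0.2588)  start (2,2)  tX=0.2692 tY=1.4682  stride 1/|dx|=1.0353 1/|dy|=3.8637
    cross x-line → (3,2), t=0.2692 (wall)
  → r_3 = 0.2692
beam 4: φ=135°, α=75°
  d=(0.2588,0.9659)  start (2,2)  tX=1.0046 tY=0.6419  stride 1/|dx|=3.8637 1/|dy|=1.0353
    cross y-line → (2,3), t=0.6419
    cross x-line → (3,3), t=1.0046
    cross y-line → (3,4), t=1.6771
    cross y-line → (3,5), t=2.7124 (wall)
  → r_4 = 2.7124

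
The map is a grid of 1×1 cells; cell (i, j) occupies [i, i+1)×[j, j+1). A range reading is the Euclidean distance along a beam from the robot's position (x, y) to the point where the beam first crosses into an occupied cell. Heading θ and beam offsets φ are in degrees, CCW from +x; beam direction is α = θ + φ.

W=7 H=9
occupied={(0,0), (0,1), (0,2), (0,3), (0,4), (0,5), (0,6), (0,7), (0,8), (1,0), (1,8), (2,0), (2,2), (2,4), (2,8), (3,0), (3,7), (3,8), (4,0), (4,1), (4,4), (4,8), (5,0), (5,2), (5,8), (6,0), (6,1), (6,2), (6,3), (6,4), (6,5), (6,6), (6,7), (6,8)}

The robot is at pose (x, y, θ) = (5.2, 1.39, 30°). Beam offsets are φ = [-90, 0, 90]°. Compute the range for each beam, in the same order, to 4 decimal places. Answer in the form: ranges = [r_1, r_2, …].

beam 1: φ=-90°, α=300°
  dir = (cos 300°, sin 300°) = (0.5000, -0.8660); from cell (5,1)
  next x-line at t=1.6000, next y-line at t=0.4503; Δt_x=2.0000, Δt_y=1.1547
    y: enter (5,0) at t=0.4503 ← occupied
  → r_1 = 0.4503
beam 2: φ=0°, α=30°
  dir = (cos 30°, sin 30°) = (0.8660, 0.5000); from cell (5,1)
  next x-line at t=0.9238, next y-line at t=1.2200; Δt_x=1.1547, Δt_y=2.0000
    x: enter (6,1) at t=0.9238 ← occupied
  → r_2 = 0.9238
beam 3: φ=90°, α=120°
  dir = (cos 120°, sin 120°) = (-0.5000, 0.8660); from cell (5,1)
  next x-line at t=0.4000, next y-line at t=0.7044; Δt_x=2.0000, Δt_y=1.1547
    x: enter (4,1) at t=0.4000 ← occupied
  → r_3 = 0.4000

ranges = [0.4503, 0.9238, 0.4000]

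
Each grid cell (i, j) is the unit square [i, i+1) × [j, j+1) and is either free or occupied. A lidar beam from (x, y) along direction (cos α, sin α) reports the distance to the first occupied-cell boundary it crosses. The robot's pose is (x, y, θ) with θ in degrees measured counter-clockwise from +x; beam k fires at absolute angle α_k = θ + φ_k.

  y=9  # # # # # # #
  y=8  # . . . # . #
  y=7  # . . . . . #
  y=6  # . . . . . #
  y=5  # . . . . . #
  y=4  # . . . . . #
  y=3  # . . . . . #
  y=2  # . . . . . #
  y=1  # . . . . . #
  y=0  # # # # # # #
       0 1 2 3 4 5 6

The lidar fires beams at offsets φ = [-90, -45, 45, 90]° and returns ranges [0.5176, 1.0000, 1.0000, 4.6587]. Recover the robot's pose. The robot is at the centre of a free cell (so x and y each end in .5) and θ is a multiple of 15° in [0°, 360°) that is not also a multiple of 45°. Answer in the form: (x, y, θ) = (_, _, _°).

(x, y, θ) = (5.5, 7.5, 105°)

Enumerate (i+0.5, j+0.5, θ) over the 39 free cells and 16 admissible headings. For each, cast all 4 beams and compare to the given ranges.
  (3.5, 1.5, 75°): beam 1 = 1.9319 ≠ 0.5176 ✗
  (5.5, 2.5, 255°): beam 1 = 4.6587 ≠ 0.5176 ✗
  (2.5, 2.5, 195°): beam 1 = 5.7956 ≠ 0.5176 ✗
  (4.5, 2.5, 210°): beam 1 = 7.0000 ≠ 0.5176 ✗
  (1.5, 1.5, 240°): beam 1 = 0.5774 ≠ 0.5176 ✗
  …
  (5.5, 7.5, 105°): r_1=0.5176, r_2=1.0000, r_3=1.0000, r_4=4.6587 — all match ✓
No second candidate reproduces the full scan.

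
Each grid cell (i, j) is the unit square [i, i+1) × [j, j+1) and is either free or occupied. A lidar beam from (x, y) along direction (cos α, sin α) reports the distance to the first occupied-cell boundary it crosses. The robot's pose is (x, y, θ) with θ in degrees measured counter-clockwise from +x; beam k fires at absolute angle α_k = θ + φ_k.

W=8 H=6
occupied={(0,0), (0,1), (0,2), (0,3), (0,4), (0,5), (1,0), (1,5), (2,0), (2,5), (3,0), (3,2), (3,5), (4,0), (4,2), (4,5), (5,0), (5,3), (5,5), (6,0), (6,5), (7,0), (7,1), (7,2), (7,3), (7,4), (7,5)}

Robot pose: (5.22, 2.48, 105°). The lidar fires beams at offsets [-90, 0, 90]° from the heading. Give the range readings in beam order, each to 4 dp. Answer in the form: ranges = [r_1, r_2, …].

beam 1: φ=-90°, α=15°
  dir = (cos 15°, sin 15°) = (0.9659, 0.2588); from cell (5,2)
  next x-line at t=0.8075, next y-line at t=2.0091; Δt_x=1.0353, Δt_y=3.8637
    x: enter (6,2) at t=0.8075
    x: enter (7,2) at t=1.8428 ← occupied
  → r_1 = 1.8428
beam 2: φ=0°, α=105°
  dir = (cos 105°, sin 105°) = (-0.2588, 0.9659); from cell (5,2)
  next x-line at t=0.8500, next y-line at t=0.5383; Δt_x=3.8637, Δt_y=1.0353
    y: enter (5,3) at t=0.5383 ← occupied
  → r_2 = 0.5383
beam 3: φ=90°, α=195°
  dir = (cos 195°, sin 195°) = (-0.9659, -0.2588); from cell (5,2)
  next x-line at t=0.2278, next y-line at t=1.8546; Δt_x=1.0353, Δt_y=3.8637
    x: enter (4,2) at t=0.2278 ← occupied
  → r_3 = 0.2278

ranges = [1.8428, 0.5383, 0.2278]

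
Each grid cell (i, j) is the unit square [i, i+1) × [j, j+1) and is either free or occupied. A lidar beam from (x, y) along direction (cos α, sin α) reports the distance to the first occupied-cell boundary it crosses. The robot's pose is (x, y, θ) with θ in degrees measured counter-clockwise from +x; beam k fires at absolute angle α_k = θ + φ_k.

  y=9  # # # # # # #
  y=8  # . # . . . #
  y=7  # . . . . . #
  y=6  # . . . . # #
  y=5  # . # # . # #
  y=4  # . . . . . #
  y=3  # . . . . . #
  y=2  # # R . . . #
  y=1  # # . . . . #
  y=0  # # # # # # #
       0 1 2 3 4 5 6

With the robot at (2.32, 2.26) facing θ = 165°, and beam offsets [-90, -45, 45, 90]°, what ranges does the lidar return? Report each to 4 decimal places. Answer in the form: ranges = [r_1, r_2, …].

ranges = [2.8367, 0.6400, 0.3695, 1.2364]

beam 1: φ=-90°, α=75°
  cosα=0.2588 sinα=0.9659 | (2,2) | tMaxX 2.6273 tMaxY 0.7661 | tΔX 3.8637 tΔY 1.0353
    t=0.7661 [y] (2,3)
    t=1.8014 [y] (2,4)
    t=2.6273 [x] (3,4)
    t=2.8367 [y] (3,5) — stop
  → r_1 = 2.8367
beam 2: φ=-45°, α=120°
  cosα=-0.5000 sinα=0.8660 | (2,2) | tMaxX 0.6400 tMaxY 0.8545 | tΔX 2.0000 tΔY 1.1547
    t=0.6400 [x] (1,2) — stop
  → r_2 = 0.6400
beam 3: φ=45°, α=210°
  cosα=-0.8660 sinα=-0.5000 | (2,2) | tMaxX 0.3695 tMaxY 0.5200 | tΔX 1.1547 tΔY 2.0000
    t=0.3695 [x] (1,2) — stop
  → r_3 = 0.3695
beam 4: φ=90°, α=255°
  cosα=-0.2588 sinα=-0.9659 | (2,2) | tMaxX 1.2364 tMaxY 0.2692 | tΔX 3.8637 tΔY 1.0353
    t=0.2692 [y] (2,1)
    t=1.2364 [x] (1,1) — stop
  → r_4 = 1.2364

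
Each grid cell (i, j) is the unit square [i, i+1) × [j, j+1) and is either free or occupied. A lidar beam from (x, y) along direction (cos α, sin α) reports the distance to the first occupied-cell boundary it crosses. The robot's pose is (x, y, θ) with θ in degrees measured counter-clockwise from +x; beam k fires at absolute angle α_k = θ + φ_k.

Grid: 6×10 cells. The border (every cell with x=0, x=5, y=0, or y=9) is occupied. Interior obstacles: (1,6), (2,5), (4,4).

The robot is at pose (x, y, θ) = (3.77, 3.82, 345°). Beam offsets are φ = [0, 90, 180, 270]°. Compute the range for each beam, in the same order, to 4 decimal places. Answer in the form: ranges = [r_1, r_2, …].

beam 1: φ=0°, α=345°
  direction (0.9659, -0.2588); cell (3,3); t to first gridline: x 0.2381, y 3.1682 (then +1.0353 / +3.8637)
    (4,3) via x @ 0.2381
    (5,3) via x @ 1.2734  # hit
  → r_1 = 1.2734
beam 2: φ=90°, α=75°
  direction (0.2588, 0.9659); cell (3,3); t to first gridline: x 0.8887, y 0.1863 (then +3.8637 / +1.0353)
    (3,4) via y @ 0.1863
    (4,4) via x @ 0.8887  # hit
  → r_2 = 0.8887
beam 3: φ=180°, α=165°
  direction (-0.9659, 0.2588); cell (3,3); t to first gridline: x 0.7972, y 0.6955 (then +1.0353 / +3.8637)
    (3,4) via y @ 0.6955
    (2,4) via x @ 0.7972
    (1,4) via x @ 1.8324
    (0,4) via x @ 2.8677  # hit
  → r_3 = 2.8677
beam 4: φ=270°, α=255°
  direction (-0.2588, -0.9659); cell (3,3); t to first gridline: x 2.9751, y 0.8489 (then +3.8637 / +1.0353)
    (3,2) via y @ 0.8489
    (3,1) via y @ 1.8842
    (3,0) via y @ 2.9195  # hit
  → r_4 = 2.9195

ranges = [1.2734, 0.8887, 2.8677, 2.9195]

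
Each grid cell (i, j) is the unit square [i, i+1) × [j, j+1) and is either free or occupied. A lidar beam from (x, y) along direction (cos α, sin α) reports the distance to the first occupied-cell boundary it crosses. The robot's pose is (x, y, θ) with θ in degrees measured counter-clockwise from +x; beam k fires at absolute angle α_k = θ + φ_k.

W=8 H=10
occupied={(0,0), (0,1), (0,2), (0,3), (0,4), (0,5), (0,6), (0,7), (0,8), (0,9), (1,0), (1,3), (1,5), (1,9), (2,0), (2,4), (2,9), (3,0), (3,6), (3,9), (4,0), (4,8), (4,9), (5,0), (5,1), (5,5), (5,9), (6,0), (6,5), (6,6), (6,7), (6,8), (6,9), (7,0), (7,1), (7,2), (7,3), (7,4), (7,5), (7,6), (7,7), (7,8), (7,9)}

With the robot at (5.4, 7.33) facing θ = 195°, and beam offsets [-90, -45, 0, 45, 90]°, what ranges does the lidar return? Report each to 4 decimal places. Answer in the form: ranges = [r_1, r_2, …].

beam 1: φ=-90°, α=105°
  direction (-0.2588, 0.9659); cell (5,7); t to first gridline: x 1.5455, y 0.6936 (then +3.8637 / +1.0353)
    (5,8) via y @ 0.6936
    (4,8) via x @ 1.5455  # hit
  → r_1 = 1.5455
beam 2: φ=-45°, α=150°
  direction (-0.8660, 0.5000); cell (5,7); t to first gridline: x 0.4619, y 1.3400 (then +1.1547 / +2.0000)
    (4,7) via x @ 0.4619
    (4,8) via y @ 1.3400  # hit
  → r_2 = 1.3400
beam 3: φ=0°, α=195°
  direction (-0.9659, -0.2588); cell (5,7); t to first gridline: x 0.4141, y 1.2750 (then +1.0353 / +3.8637)
    (4,7) via x @ 0.4141
    (4,6) via y @ 1.2750
    (3,6) via x @ 1.4494  # hit
  → r_3 = 1.4494
beam 4: φ=45°, α=240°
  direction (-0.5000, -0.8660); cell (5,7); t to first gridline: x 0.8000, y 0.3811 (then +2.0000 / +1.1547)
    (5,6) via y @ 0.3811
    (4,6) via x @ 0.8000
    (4,5) via y @ 1.5358
    (4,4) via y @ 2.6905
    (3,4) via x @ 2.8000
    (3,3) via y @ 3.8452
    (2,3) via x @ 4.8000
    (2,2) via y @ 4.9999
    (2,1) via y @ 6.1546
    (1,1) via x @ 6.8000
    (1,0) via y @ 7.3093  # hit
  → r_4 = 7.3093
beam 5: φ=90°, α=285°
  direction (0.2588, -0.9659); cell (5,7); t to first gridline: x 2.3182, y 0.3416 (then +3.8637 / +1.0353)
    (5,6) via y @ 0.3416
    (5,5) via y @ 1.3769  # hit
  → r_5 = 1.3769

ranges = [1.5455, 1.3400, 1.4494, 7.3093, 1.3769]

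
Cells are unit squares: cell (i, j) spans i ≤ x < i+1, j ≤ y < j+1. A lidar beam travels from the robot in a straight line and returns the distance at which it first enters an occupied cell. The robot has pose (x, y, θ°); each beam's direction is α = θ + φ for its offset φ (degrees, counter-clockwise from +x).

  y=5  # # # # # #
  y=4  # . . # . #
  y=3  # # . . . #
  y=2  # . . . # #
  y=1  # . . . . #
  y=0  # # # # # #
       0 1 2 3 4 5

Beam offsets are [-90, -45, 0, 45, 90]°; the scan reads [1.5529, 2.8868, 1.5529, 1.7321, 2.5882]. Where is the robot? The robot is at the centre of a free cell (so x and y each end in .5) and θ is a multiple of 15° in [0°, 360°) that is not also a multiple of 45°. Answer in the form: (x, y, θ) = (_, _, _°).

(x, y, θ) = (2.5, 2.5, 15°)

The pose lattice has 13·16 = 208 candidates. Test each by forward raycasting.
  (1.5, 1.5, 150°): beam 1 = 3.0000 ≠ 1.5529 ✗
  (3.5, 1.5, 150°): beam 1 = 1.0000 ≠ 1.5529 ✗
  (2.5, 3.5, 195°): beam 2 = 0.5774 ≠ 2.8868 ✗
  (3.5, 3.5, 300°): beam 1 = 2.8868 ≠ 1.5529 ✗
  …
  (2.5, 2.5, 15°): r_1=1.5529, r_2=2.8868, r_3=1.5529, r_4=1.7321, r_5=2.5882 — all match ✓
Only this pose fits every beam.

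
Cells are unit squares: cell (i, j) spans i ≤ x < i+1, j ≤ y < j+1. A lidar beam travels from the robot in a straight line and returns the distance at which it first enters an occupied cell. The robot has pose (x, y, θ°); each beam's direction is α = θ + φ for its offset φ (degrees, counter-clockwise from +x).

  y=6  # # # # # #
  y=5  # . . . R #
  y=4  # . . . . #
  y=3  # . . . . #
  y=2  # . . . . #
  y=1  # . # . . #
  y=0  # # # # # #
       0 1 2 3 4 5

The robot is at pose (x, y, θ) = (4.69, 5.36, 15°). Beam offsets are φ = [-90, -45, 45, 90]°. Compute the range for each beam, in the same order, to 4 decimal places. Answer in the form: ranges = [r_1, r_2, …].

ranges = [1.1977, 0.3580, 0.6200, 0.6626]

beam 1: φ=-90°, α=285°
  d=(0.2588,-0.9659)  start (4,5)  tX=1.1977 tY=0.3727  stride 1/|dx|=3.8637 1/|dy|=1.0353
    cross y-line → (4,4), t=0.3727
    cross x-line → (5,4), t=1.1977 (wall)
  → r_1 = 1.1977
beam 2: φ=-45°, α=330°
  d=(0.8660,-0.5000)  start (4,5)  tX=0.3580 tY=0.7200  stride 1/|dx|=1.1547 1/|dy|=2.0000
    cross x-line → (5,5), t=0.3580 (wall)
  → r_2 = 0.3580
beam 3: φ=45°, α=60°
  d=(0.5000,0.8660)  start (4,5)  tX=0.6200 tY=0.7390  stride 1/|dx|=2.0000 1/|dy|=1.1547
    cross x-line → (5,5), t=0.6200 (wall)
  → r_3 = 0.6200
beam 4: φ=90°, α=105°
  d=(-0.2588,0.9659)  start (4,5)  tX=2.6660 tY=0.6626  stride 1/|dx|=3.8637 1/|dy|=1.0353
    cross y-line → (4,6), t=0.6626 (wall)
  → r_4 = 0.6626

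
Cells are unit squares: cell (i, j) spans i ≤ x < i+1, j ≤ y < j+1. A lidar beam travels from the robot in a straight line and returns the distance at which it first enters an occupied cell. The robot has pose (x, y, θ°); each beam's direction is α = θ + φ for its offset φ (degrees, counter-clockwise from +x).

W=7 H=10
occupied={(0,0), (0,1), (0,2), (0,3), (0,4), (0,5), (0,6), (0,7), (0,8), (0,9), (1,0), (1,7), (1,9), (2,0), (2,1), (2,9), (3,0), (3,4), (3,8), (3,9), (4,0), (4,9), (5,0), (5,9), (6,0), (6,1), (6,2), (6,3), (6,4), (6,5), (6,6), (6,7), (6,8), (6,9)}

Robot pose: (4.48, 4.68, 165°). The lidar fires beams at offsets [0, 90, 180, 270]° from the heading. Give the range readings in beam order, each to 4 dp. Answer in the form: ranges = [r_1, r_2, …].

beam 1: φ=0°, α=165°
  cosα=-0.9659 sinα=0.2588 | (4,4) | tMaxX 0.4969 tMaxY 1.2364 | tΔX 1.0353 tΔY 3.8637
    t=0.4969 [x] (3,4) — stop
  → r_1 = 0.4969
beam 2: φ=90°, α=255°
  cosα=-0.2588 sinα=-0.9659 | (4,4) | tMaxX 1.8546 tMaxY 0.7040 | tΔX 3.8637 tΔY 1.0353
    t=0.7040 [y] (4,3)
    t=1.7393 [y] (4,2)
    t=1.8546 [x] (3,2)
    t=2.7745 [y] (3,1)
    t=3.8098 [y] (3,0) — stop
  → r_2 = 3.8098
beam 3: φ=180°, α=345°
  cosα=0.9659 sinα=-0.2588 | (4,4) | tMaxX 0.5383 tMaxY 2.6273 | tΔX 1.0353 tΔY 3.8637
    t=0.5383 [x] (5,4)
    t=1.5736 [x] (6,4) — stop
  → r_3 = 1.5736
beam 4: φ=270°, α=75°
  cosα=0.2588 sinα=0.9659 | (4,4) | tMaxX 2.0091 tMaxY 0.3313 | tΔX 3.8637 tΔY 1.0353
    t=0.3313 [y] (4,5)
    t=1.3666 [y] (4,6)
    t=2.0091 [x] (5,6)
    t=2.4018 [y] (5,7)
    t=3.4371 [y] (5,8)
    t=4.4724 [y] (5,9) — stop
  → r_4 = 4.4724

ranges = [0.4969, 3.8098, 1.5736, 4.4724]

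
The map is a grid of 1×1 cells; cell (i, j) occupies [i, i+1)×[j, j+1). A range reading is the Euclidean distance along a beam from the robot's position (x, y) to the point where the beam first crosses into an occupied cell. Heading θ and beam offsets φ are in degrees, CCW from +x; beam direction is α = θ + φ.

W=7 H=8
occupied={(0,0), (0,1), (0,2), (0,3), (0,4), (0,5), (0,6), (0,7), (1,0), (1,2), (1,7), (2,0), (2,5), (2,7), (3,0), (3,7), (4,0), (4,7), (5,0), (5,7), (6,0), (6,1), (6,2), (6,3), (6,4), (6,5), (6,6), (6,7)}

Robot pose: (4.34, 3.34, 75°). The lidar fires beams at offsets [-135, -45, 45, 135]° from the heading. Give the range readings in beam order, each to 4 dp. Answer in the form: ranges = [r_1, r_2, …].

beam 1: φ=-135°, α=300°
  cosα=0.5000 sinα=-0.8660 | (4,3) | tMaxX 1.3200 tMaxY 0.3926 | tΔX 2.0000 tΔY 1.1547
    t=0.3926 [y] (4,2)
    t=1.3200 [x] (5,2)
    t=1.5473 [y] (5,1)
    t=2.7020 [y] (5,0) — stop
  → r_1 = 2.7020
beam 2: φ=-45°, α=30°
  cosα=0.8660 sinα=0.5000 | (4,3) | tMaxX 0.7621 tMaxY 1.3200 | tΔX 1.1547 tΔY 2.0000
    t=0.7621 [x] (5,3)
    t=1.3200 [y] (5,4)
    t=1.9168 [x] (6,4) — stop
  → r_2 = 1.9168
beam 3: φ=45°, α=120°
  cosα=-0.5000 sinα=0.8660 | (4,3) | tMaxX 0.6800 tMaxY 0.7621 | tΔX 2.0000 tΔY 1.1547
    t=0.6800 [x] (3,3)
    t=0.7621 [y] (3,4)
    t=1.9168 [y] (3,5)
    t=2.6800 [x] (2,5) — stop
  → r_3 = 2.6800
beam 4: φ=135°, α=210°
  cosα=-0.8660 sinα=-0.5000 | (4,3) | tMaxX 0.3926 tMaxY 0.6800 | tΔX 1.1547 tΔY 2.0000
    t=0.3926 [x] (3,3)
    t=0.6800 [y] (3,2)
    t=1.5473 [x] (2,2)
    t=2.6800 [y] (2,1)
    t=2.7020 [x] (1,1)
    t=3.8567 [x] (0,1) — stop
  → r_4 = 3.8567

ranges = [2.7020, 1.9168, 2.6800, 3.8567]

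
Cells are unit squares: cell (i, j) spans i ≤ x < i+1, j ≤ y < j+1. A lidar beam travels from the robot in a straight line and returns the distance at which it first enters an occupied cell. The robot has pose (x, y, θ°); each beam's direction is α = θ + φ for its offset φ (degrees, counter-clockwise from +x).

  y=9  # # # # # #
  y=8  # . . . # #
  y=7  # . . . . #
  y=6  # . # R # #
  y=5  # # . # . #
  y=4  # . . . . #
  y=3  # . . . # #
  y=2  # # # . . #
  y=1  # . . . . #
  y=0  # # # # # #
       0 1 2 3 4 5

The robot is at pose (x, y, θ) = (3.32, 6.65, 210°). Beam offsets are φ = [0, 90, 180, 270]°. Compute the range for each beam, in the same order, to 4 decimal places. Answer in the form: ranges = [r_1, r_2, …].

beam 1: φ=0°, α=210°
  d=(-0.8660,-0.5000)  start (3,6)  tX=0.3695 tY=1.3000  stride 1/|dx|=1.1547 1/|dy|=2.0000
    cross x-line → (2,6), t=0.3695 (wall)
  → r_1 = 0.3695
beam 2: φ=90°, α=300°
  d=(0.5000,-0.8660)  start (3,6)  tX=1.3600 tY=0.7506  stride 1/|dx|=2.0000 1/|dy|=1.1547
    cross y-line → (3,5), t=0.7506 (wall)
  → r_2 = 0.7506
beam 3: φ=180°, α=30°
  d=(0.8660,0.5000)  start (3,6)  tX=0.7852 tY=0.7000  stride 1/|dx|=1.1547 1/|dy|=2.0000
    cross y-line → (3,7), t=0.7000
    cross x-line → (4,7), t=0.7852
    cross x-line → (5,7), t=1.9399 (wall)
  → r_3 = 1.9399
beam 4: φ=270°, α=120°
  d=(-0.5000,0.8660)  start (3,6)  tX=0.6400 tY=0.4041  stride 1/|dx|=2.0000 1/|dy|=1.1547
    cross y-line → (3,7), t=0.4041
    cross x-line → (2,7), t=0.6400
    cross y-line → (2,8), t=1.5588
    cross x-line → (1,8), t=2.6400
    cross y-line → (1,9), t=2.7135 (wall)
  → r_4 = 2.7135

ranges = [0.3695, 0.7506, 1.9399, 2.7135]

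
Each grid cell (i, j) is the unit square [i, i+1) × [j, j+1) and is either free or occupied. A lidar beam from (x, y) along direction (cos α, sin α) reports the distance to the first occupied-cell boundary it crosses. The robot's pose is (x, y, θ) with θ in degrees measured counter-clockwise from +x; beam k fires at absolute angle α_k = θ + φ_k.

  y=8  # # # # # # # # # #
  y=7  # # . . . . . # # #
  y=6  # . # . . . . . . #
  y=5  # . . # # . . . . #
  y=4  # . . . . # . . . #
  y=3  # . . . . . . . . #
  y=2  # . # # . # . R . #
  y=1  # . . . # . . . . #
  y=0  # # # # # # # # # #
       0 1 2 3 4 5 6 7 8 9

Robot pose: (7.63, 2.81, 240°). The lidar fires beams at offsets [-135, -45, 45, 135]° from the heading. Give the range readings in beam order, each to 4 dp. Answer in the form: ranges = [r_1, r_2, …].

ranges = [5.3731, 1.6875, 1.8738, 1.4183]

beam 1: φ=-135°, α=105°
  dir = (cos 105°, sin 105°) = (-0.2588, 0.9659); from cell (7,2)
  next x-line at t=2.4341, next y-line at t=0.1967; Δt_x=3.8637, Δt_y=1.0353
    y: enter (7,3) at t=0.1967
    y: enter (7,4) at t=1.2320
    y: enter (7,5) at t=2.2673
    x: enter (6,5) at t=2.4341
    y: enter (6,6) at t=3.3025
    y: enter (6,7) at t=4.3378
    y: enter (6,8) at t=5.3731 ← occupied
  → r_1 = 5.3731
beam 2: φ=-45°, α=195°
  dir = (cos 195°, sin 195°) = (-0.9659, -0.2588); from cell (7,2)
  next x-line at t=0.6522, next y-line at t=3.1296; Δt_x=1.0353, Δt_y=3.8637
    x: enter (6,2) at t=0.6522
    x: enter (5,2) at t=1.6875 ← occupied
  → r_2 = 1.6875
beam 3: φ=45°, α=285°
  dir = (cos 285°, sin 285°) = (0.2588, -0.9659); from cell (7,2)
  next x-line at t=1.4296, next y-line at t=0.8386; Δt_x=3.8637, Δt_y=1.0353
    y: enter (7,1) at t=0.8386
    x: enter (8,1) at t=1.4296
    y: enter (8,0) at t=1.8738 ← occupied
  → r_3 = 1.8738
beam 4: φ=135°, α=15°
  dir = (cos 15°, sin 15°) = (0.9659, 0.2588); from cell (7,2)
  next x-line at t=0.3831, next y-line at t=0.7341; Δt_x=1.0353, Δt_y=3.8637
    x: enter (8,2) at t=0.3831
    y: enter (8,3) at t=0.7341
    x: enter (9,3) at t=1.4183 ← occupied
  → r_4 = 1.4183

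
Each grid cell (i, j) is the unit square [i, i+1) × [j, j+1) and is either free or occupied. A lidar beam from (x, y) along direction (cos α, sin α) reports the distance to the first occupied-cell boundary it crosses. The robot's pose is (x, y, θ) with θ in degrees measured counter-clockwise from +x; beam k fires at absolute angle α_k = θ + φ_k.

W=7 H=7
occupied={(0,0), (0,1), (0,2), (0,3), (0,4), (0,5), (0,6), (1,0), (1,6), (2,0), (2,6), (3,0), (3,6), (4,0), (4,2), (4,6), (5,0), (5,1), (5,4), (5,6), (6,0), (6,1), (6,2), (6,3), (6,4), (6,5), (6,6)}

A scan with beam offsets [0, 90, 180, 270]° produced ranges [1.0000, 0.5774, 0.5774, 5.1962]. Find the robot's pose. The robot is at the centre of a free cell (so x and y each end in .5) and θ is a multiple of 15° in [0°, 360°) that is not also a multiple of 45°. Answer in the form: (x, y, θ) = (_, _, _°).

Candidates: 22 free-cell centres × 16 headings = 352 poses. Raycast each; keep the one whose scan matches to 4 dp.
  (4.5, 3.5, 285°): beam 1 = 0.5176 ≠ 1.0000 ✗
  (4.5, 1.5, 150°): beam 1 = 4.0415 ≠ 1.0000 ✗
  (2.5, 5.5, 210°): beam 1 = 1.7321 ≠ 1.0000 ✗
  (4.5, 4.5, 105°): beam 1 = 1.5529 ≠ 1.0000 ✗
  (5.5, 5.5, 75°): beam 1 = 0.5176 ≠ 1.0000 ✗
  …
  (1.5, 5.5, 30°): r_1=1.0000, r_2=0.5774, r_3=0.5774, r_4=5.1962 — all match ✓
Unique over the lattice → pose = (1.5, 5.5, 30°).

(x, y, θ) = (1.5, 5.5, 30°)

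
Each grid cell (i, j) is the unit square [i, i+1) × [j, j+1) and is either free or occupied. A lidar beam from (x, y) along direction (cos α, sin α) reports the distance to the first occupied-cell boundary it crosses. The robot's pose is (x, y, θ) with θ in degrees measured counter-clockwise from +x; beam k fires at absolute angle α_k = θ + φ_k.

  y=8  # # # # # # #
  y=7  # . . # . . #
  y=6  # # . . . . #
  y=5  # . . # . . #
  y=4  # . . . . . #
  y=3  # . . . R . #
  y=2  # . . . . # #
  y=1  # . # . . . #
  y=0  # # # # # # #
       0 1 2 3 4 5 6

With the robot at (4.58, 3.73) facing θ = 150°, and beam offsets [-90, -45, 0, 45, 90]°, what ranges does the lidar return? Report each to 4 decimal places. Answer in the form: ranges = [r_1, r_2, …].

beam 1: φ=-90°, α=60°
  cosα=0.5000 sinα=0.8660 | (4,3) | tMaxX 0.8400 tMaxY 0.3118 | tΔX 2.0000 tΔY 1.1547
    t=0.3118 [y] (4,4)
    t=0.8400 [x] (5,4)
    t=1.4665 [y] (5,5)
    t=2.6212 [y] (5,6)
    t=2.8400 [x] (6,6) — stop
  → r_1 = 2.8400
beam 2: φ=-45°, α=105°
  cosα=-0.2588 sinα=0.9659 | (4,3) | tMaxX 2.2409 tMaxY 0.2795 | tΔX 3.8637 tΔY 1.0353
    t=0.2795 [y] (4,4)
    t=1.3148 [y] (4,5)
    t=2.2409 [x] (3,5) — stop
  → r_2 = 2.2409
beam 3: φ=0°, α=150°
  cosα=-0.8660 sinα=0.5000 | (4,3) | tMaxX 0.6697 tMaxY 0.5400 | tΔX 1.1547 tΔY 2.0000
    t=0.5400 [y] (4,4)
    t=0.6697 [x] (3,4)
    t=1.8244 [x] (2,4)
    t=2.5400 [y] (2,5)
    t=2.9791 [x] (1,5)
    t=4.1338 [x] (0,5) — stop
  → r_3 = 4.1338
beam 4: φ=45°, α=195°
  cosα=-0.9659 sinα=-0.2588 | (4,3) | tMaxX 0.6005 tMaxY 2.8205 | tΔX 1.0353 tΔY 3.8637
    t=0.6005 [x] (3,3)
    t=1.6357 [x] (2,3)
    t=2.6710 [x] (1,3)
    t=2.8205 [y] (1,2)
    t=3.7063 [x] (0,2) — stop
  → r_4 = 3.7063
beam 5: φ=90°, α=240°
  cosα=-0.5000 sinα=-0.8660 | (4,3) | tMaxX 1.1600 tMaxY 0.8429 | tΔX 2.0000 tΔY 1.1547
    t=0.8429 [y] (4,2)
    t=1.1600 [x] (3,2)
    t=1.9976 [y] (3,1)
    t=3.1523 [y] (3,0) — stop
  → r_5 = 3.1523

ranges = [2.8400, 2.2409, 4.1338, 3.7063, 3.1523]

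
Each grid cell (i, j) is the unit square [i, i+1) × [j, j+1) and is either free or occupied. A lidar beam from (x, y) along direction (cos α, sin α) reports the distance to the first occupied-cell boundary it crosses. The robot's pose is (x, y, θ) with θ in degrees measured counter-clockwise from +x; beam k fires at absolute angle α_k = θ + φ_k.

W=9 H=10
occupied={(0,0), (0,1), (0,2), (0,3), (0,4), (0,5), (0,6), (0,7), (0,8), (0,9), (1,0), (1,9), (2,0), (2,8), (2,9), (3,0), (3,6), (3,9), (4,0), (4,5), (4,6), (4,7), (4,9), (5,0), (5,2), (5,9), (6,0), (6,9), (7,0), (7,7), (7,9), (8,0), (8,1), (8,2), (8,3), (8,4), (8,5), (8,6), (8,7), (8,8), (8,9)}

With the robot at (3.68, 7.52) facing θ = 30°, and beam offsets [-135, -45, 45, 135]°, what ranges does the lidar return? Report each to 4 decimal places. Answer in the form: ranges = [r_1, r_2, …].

ranges = [0.5383, 0.3313, 1.5322, 2.7745]

beam 1: φ=-135°, α=255°
  direction (-0.2588, -0.9659); cell (3,7); t to first gridline: x 2.6273, y 0.5383 (then +3.8637 / +1.0353)
    (3,6) via y @ 0.5383  # hit
  → r_1 = 0.5383
beam 2: φ=-45°, α=345°
  direction (0.9659, -0.2588); cell (3,7); t to first gridline: x 0.3313, y 2.0091 (then +1.0353 / +3.8637)
    (4,7) via x @ 0.3313  # hit
  → r_2 = 0.3313
beam 3: φ=45°, α=75°
  direction (0.2588, 0.9659); cell (3,7); t to first gridline: x 1.2364, y 0.4969 (then +3.8637 / +1.0353)
    (3,8) via y @ 0.4969
    (4,8) via x @ 1.2364
    (4,9) via y @ 1.5322  # hit
  → r_3 = 1.5322
beam 4: φ=135°, α=165°
  direction (-0.9659, 0.2588); cell (3,7); t to first gridline: x 0.7040, y 1.8546 (then +1.0353 / +3.8637)
    (2,7) via x @ 0.7040
    (1,7) via x @ 1.7393
    (1,8) via y @ 1.8546
    (0,8) via x @ 2.7745  # hit
  → r_4 = 2.7745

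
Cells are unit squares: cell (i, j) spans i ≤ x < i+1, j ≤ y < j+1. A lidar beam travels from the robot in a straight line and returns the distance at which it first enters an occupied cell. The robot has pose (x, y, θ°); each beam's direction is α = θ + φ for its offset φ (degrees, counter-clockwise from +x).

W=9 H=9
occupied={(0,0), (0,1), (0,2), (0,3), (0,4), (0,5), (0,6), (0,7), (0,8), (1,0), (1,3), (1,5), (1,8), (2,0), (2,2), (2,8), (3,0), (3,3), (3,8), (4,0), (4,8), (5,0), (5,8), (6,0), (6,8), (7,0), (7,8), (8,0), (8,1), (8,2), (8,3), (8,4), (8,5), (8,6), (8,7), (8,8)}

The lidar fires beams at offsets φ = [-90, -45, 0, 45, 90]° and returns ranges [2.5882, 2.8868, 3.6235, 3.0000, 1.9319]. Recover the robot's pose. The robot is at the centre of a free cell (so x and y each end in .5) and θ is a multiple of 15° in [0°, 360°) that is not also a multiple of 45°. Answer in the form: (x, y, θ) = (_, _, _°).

The pose lattice has 45·16 = 720 candidates. Test each by forward raycasting.
  (6.5, 3.5, 255°): beam 1 = 5.6940 ≠ 2.5882 ✗
  (7.5, 4.5, 300°): beam 1 = 7.0000 ≠ 2.5882 ✗
  (4.5, 3.5, 15°): beam 2 = 4.0415 ≠ 2.8868 ✗
  …
  (4.5, 5.5, 165°): r_1=2.5882, r_2=2.8868, r_3=3.6235, r_4=3.0000, r_5=1.9319 — all match ✓
Only this pose fits every beam.

(x, y, θ) = (4.5, 5.5, 165°)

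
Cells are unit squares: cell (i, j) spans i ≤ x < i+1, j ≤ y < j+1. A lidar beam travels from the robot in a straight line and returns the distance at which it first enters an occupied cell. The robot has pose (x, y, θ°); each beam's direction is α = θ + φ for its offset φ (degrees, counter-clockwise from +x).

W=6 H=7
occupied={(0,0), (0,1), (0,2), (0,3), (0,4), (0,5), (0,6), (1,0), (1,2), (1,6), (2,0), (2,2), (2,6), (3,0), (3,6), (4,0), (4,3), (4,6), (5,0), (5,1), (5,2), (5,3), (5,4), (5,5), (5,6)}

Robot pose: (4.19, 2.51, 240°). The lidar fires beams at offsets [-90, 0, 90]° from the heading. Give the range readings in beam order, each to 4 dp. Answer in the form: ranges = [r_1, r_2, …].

ranges = [3.6835, 1.7436, 0.9353]

beam 1: φ=-90°, α=150°
  dir = (cos 150°, sin 150°) = (-0.8660, 0.5000); from cell (4,2)
  next x-line at t=0.2194, next y-line at t=0.9800; Δt_x=1.1547, Δt_y=2.0000
    x: enter (3,2) at t=0.2194
    y: enter (3,3) at t=0.9800
    x: enter (2,3) at t=1.3741
    x: enter (1,3) at t=2.5288
    y: enter (1,4) at t=2.9800
    x: enter (0,4) at t=3.6835 ← occupied
  → r_1 = 3.6835
beam 2: φ=0°, α=240°
  dir = (cos 240°, sin 240°) = (-0.5000, -0.8660); from cell (4,2)
  next x-line at t=0.3800, next y-line at t=0.5889; Δt_x=2.0000, Δt_y=1.1547
    x: enter (3,2) at t=0.3800
    y: enter (3,1) at t=0.5889
    y: enter (3,0) at t=1.7436 ← occupied
  → r_2 = 1.7436
beam 3: φ=90°, α=330°
  dir = (cos 330°, sin 330°) = (0.8660, -0.5000); from cell (4,2)
  next x-line at t=0.9353, next y-line at t=1.0200; Δt_x=1.1547, Δt_y=2.0000
    x: enter (5,2) at t=0.9353 ← occupied
  → r_3 = 0.9353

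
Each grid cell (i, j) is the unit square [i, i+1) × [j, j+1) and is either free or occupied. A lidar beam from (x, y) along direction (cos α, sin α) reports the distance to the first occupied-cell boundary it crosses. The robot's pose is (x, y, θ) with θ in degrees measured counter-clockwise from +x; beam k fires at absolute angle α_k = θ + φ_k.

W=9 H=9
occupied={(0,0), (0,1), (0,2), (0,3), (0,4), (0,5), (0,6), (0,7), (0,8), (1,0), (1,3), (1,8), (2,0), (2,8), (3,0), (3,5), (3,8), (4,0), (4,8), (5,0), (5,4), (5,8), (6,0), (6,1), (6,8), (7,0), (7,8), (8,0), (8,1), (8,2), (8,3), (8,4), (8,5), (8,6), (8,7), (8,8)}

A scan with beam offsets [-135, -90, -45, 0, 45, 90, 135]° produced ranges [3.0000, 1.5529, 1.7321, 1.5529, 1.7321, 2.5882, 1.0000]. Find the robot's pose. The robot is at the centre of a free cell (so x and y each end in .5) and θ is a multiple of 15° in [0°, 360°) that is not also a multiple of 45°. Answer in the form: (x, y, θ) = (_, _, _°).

Candidates: 45 free-cell centres × 16 headings = 720 poses. Raycast each; keep the one whose scan matches to 4 dp.
  (5.5, 2.5, 240°): beam 1 = 1.5529 ≠ 3.0000 ✗
  (7.5, 5.5, 15°): beam 1 = 5.1962 ≠ 3.0000 ✗
  (3.5, 7.5, 150°): beam 1 = 1.9319 ≠ 3.0000 ✗
  …
  (2.5, 6.5, 165°): r_1=3.0000, r_2=1.5529, r_3=1.7321, r_4=1.5529, r_5=1.7321, r_6=2.5882, r_7=1.0000 — all match ✓
Unique over the lattice → pose = (2.5, 6.5, 165°).

(x, y, θ) = (2.5, 6.5, 165°)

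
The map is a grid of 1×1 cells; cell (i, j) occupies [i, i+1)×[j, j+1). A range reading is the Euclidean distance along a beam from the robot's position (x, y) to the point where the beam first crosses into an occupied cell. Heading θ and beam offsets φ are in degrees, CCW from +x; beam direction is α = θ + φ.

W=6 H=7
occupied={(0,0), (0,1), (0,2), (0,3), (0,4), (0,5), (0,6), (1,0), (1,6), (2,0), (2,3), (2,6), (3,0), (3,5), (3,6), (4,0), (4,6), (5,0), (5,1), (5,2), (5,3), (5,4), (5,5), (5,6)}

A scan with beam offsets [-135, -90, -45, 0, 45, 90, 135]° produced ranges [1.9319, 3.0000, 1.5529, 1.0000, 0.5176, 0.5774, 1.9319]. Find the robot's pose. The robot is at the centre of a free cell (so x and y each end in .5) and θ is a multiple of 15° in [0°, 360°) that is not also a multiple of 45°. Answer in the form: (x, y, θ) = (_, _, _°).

(x, y, θ) = (4.5, 2.5, 300°)

Enumerate (i+0.5, j+0.5, θ) over the 18 free cells and 16 admissible headings. For each, cast all 7 beams and compare to the given ranges.
  (2.5, 2.5, 105°): beam 1 = 2.8868 ≠ 1.9319 ✗
  (4.5, 1.5, 210°): beam 2 = 5.1962 ≠ 3.0000 ✗
  (3.5, 4.5, 210°): beam 1 = 0.5176 ≠ 1.9319 ✗
  (1.5, 2.5, 15°): beam 1 = 1.0000 ≠ 1.9319 ✗
  (4.5, 4.5, 30°): beam 1 = 3.6235 ≠ 1.9319 ✗
  …
  (4.5, 2.5, 300°): r_1=1.9319, r_2=3.0000, r_3=1.5529, r_4=1.0000, r_5=0.5176, r_6=0.5774, r_7=1.9319 — all match ✓
Only this pose fits every beam.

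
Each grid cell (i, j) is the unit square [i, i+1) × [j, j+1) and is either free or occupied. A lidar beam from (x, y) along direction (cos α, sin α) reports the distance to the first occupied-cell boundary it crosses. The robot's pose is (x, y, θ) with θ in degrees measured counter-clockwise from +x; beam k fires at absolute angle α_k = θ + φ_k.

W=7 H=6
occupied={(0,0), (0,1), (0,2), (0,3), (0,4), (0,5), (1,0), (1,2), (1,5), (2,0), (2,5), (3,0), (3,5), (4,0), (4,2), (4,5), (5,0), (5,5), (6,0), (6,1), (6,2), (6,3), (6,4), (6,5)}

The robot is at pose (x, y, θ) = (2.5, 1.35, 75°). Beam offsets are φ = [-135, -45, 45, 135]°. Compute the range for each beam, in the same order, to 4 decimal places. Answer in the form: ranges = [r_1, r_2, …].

ranges = [0.4041, 1.7321, 1.0000, 0.7000]

beam 1: φ=-135°, α=300°
  d=(0.5000,-0.8660)  start (2,1)  tX=1.0000 tY=0.4041  stride 1/|dx|=2.0000 1/|dy|=1.1547
    cross y-line → (2,0), t=0.4041 (wall)
  → r_1 = 0.4041
beam 2: φ=-45°, α=30°
  d=(0.8660,0.5000)  start (2,1)  tX=0.5774 tY=1.3000  stride 1/|dx|=1.1547 1/|dy|=2.0000
    cross x-line → (3,1), t=0.5774
    cross y-line → (3,2), t=1.3000
    cross x-line → (4,2), t=1.7321 (wall)
  → r_2 = 1.7321
beam 3: φ=45°, α=120°
  d=(-0.5000,0.8660)  start (2,1)  tX=1.0000 tY=0.7506  stride 1/|dx|=2.0000 1/|dy|=1.1547
    cross y-line → (2,2), t=0.7506
    cross x-line → (1,2), t=1.0000 (wall)
  → r_3 = 1.0000
beam 4: φ=135°, α=210°
  d=(-0.8660,-0.5000)  start (2,1)  tX=0.5774 tY=0.7000  stride 1/|dx|=1.1547 1/|dy|=2.0000
    cross x-line → (1,1), t=0.5774
    cross y-line → (1,0), t=0.7000 (wall)
  → r_4 = 0.7000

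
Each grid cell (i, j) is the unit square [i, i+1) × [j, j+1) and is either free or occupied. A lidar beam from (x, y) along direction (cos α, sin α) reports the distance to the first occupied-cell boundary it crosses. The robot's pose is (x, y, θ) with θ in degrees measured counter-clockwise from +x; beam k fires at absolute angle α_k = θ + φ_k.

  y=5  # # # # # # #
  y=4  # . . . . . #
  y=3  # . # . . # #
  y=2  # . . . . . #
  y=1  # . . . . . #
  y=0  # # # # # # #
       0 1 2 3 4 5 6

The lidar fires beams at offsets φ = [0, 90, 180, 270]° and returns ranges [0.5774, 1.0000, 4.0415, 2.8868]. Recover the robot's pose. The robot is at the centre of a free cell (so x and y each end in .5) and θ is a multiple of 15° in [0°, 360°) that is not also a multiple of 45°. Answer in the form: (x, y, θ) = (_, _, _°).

(x, y, θ) = (3.5, 1.5, 240°)

Enumerate (i+0.5, j+0.5, θ) over the 18 free cells and 16 admissible headings. For each, cast all 4 beams and compare to the given ranges.
  (2.5, 4.5, 210°): beam 1 = 1.7321 ≠ 0.5774 ✗
  (4.5, 4.5, 120°): beam 2 = 1.7321 ≠ 1.0000 ✗
  (5.5, 4.5, 240°): beam 2 = 0.5774 ≠ 1.0000 ✗
  (3.5, 1.5, 300°): beam 2 = 2.8868 ≠ 1.0000 ✗
  …
  (3.5, 1.5, 240°): r_1=0.5774, r_2=1.0000, r_3=4.0415, r_4=2.8868 — all match ✓
No second candidate reproduces the full scan.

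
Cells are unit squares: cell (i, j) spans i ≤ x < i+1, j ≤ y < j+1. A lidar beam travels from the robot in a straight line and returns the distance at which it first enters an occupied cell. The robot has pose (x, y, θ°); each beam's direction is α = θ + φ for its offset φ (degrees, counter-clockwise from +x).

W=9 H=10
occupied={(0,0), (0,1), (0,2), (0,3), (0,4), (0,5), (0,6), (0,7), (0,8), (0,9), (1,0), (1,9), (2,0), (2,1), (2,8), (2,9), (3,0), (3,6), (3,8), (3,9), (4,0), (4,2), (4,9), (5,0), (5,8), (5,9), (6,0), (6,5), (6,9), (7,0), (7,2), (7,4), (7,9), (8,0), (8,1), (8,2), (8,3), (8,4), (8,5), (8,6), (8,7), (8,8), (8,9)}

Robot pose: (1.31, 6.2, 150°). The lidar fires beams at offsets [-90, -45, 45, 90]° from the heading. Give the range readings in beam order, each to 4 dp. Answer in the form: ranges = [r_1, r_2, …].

ranges = [2.0785, 1.1977, 0.3209, 0.6200]

beam 1: φ=-90°, α=60°
  d=(0.5000,0.8660)  start (1,6)  tX=1.3800 tY=0.9238  stride 1/|dx|=2.0000 1/|dy|=1.1547
    cross y-line → (1,7), t=0.9238
    cross x-line → (2,7), t=1.3800
    cross y-line → (2,8), t=2.0785 (wall)
  → r_1 = 2.0785
beam 2: φ=-45°, α=105°
  d=(-0.2588,0.9659)  start (1,6)  tX=1.1977 tY=0.8282  stride 1/|dx|=3.8637 1/|dy|=1.0353
    cross y-line → (1,7), t=0.8282
    cross x-line → (0,7), t=1.1977 (wall)
  → r_2 = 1.1977
beam 3: φ=45°, α=195°
  d=(-0.9659,-0.2588)  start (1,6)  tX=0.3209 tY=0.7727  stride 1/|dx|=1.0353 1/|dy|=3.8637
    cross x-line → (0,6), t=0.3209 (wall)
  → r_3 = 0.3209
beam 4: φ=90°, α=240°
  d=(-0.5000,-0.8660)  start (1,6)  tX=0.6200 tY=0.2309  stride 1/|dx|=2.0000 1/|dy|=1.1547
    cross y-line → (1,5), t=0.2309
    cross x-line → (0,5), t=0.6200 (wall)
  → r_4 = 0.6200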